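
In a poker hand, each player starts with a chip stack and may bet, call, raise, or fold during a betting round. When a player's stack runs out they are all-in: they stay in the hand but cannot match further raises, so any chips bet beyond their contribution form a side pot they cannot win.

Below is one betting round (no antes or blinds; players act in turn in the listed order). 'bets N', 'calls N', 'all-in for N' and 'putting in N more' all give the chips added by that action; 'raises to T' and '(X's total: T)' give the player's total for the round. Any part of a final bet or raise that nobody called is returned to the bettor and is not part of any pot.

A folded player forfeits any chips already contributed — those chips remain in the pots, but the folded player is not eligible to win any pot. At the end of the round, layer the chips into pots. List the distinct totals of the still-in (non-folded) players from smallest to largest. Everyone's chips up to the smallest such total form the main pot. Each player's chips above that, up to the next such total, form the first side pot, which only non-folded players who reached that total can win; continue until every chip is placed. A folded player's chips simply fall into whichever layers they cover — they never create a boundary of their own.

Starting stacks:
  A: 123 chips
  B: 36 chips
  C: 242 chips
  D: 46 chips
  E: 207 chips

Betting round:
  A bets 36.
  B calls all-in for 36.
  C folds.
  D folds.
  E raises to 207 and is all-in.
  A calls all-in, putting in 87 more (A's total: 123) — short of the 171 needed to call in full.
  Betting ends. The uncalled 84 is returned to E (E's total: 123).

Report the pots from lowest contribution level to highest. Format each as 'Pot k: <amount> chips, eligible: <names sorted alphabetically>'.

Contributions (after 84 returned to E): A=123, B=36, E=123
Folded: C, D
Pot levels (distinct totals of non-folded players): 36, 123
Layer 1-36: 36 each from A, B, E = 36*3 = 108 chips; eligible A, B, E
Layer 37-123: 87 each from A, E = 87*2 = 174 chips; eligible A, E

Pot 1: 108 chips, eligible: A, B, E
Pot 2: 174 chips, eligible: A, E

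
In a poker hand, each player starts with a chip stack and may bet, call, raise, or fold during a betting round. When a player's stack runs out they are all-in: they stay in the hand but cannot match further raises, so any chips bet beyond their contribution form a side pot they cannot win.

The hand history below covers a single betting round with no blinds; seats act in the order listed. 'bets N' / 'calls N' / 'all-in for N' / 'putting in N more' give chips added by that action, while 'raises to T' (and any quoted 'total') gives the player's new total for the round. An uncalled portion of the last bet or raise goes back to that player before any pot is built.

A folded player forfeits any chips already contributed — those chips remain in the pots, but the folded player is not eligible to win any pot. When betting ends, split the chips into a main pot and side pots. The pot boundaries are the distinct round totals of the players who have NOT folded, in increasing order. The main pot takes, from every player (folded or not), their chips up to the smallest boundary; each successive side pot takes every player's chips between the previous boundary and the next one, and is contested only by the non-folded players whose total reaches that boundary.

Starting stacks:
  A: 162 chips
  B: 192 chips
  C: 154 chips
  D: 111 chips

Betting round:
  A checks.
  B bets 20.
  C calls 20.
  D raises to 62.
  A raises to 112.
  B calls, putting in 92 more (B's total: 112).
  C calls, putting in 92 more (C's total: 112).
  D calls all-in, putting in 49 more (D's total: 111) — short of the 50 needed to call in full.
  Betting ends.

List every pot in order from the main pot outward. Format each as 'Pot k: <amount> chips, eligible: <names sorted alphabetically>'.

Pot 1: 444 chips, eligible: A, B, C, D
Pot 2: 3 chips, eligible: A, B, C

Derivation:
Contributions: A=112, B=112, C=112, D=111
Pot levels (distinct totals of non-folded players): 111, 112
Layer 1-111: 111 each from A, B, C, D = 111*4 = 444 chips; eligible A, B, C, D
Layer 112-112: 1 each from A, B, C = 1*3 = 3 chips; eligible A, B, C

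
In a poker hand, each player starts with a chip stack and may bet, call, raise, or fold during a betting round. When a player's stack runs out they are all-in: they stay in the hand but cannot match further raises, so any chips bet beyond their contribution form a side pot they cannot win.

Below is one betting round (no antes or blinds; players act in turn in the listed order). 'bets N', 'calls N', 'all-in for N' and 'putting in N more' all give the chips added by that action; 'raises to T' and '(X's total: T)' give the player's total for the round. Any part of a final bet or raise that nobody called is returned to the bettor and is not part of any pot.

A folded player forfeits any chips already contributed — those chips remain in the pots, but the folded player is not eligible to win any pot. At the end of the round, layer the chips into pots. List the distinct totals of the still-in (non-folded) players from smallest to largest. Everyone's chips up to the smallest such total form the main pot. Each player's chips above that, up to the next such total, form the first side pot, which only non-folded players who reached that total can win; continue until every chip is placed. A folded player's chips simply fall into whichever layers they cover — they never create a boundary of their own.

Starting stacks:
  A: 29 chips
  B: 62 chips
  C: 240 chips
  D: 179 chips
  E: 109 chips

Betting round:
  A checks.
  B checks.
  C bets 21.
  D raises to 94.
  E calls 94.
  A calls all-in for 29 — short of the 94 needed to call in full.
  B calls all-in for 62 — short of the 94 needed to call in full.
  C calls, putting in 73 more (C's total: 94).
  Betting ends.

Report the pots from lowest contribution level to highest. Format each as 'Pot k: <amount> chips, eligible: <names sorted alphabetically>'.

Contributions: A=29, B=62, C=94, D=94, E=94
Pot levels (distinct totals of non-folded players): 29, 62, 94
Layer 1-29: 29 each from A, B, C, D, E = 29*5 = 145 chips; eligible A, B, C, D, E
Layer 30-62: 33 each from B, C, D, E = 33*4 = 132 chips; eligible B, C, D, E
Layer 63-94: 32 each from C, D, E = 32*3 = 96 chips; eligible C, D, E

Pot 1: 145 chips, eligible: A, B, C, D, E
Pot 2: 132 chips, eligible: B, C, D, E
Pot 3: 96 chips, eligible: C, D, E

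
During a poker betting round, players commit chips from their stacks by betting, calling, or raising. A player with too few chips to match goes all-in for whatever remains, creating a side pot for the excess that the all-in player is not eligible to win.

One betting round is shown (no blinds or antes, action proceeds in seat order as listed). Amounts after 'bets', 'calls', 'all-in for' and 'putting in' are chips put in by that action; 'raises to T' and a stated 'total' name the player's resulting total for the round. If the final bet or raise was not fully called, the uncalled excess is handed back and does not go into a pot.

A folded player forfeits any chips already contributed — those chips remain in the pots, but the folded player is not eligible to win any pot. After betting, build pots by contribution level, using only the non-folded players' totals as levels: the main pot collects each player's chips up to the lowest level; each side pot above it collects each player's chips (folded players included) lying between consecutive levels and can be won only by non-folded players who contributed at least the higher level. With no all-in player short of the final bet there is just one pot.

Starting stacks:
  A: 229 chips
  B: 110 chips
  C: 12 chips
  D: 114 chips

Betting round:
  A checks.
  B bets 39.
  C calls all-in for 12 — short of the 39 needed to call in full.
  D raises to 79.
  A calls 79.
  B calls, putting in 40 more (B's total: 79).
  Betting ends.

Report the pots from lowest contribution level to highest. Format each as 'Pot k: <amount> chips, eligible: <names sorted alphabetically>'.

Contributions: A=79, B=79, C=12, D=79
Pot levels (distinct totals of non-folded players): 12, 79
Layer 1-12: 12 each from A, B, C, D = 12*4 = 48 chips; eligible A, B, C, D
Layer 13-79: 67 each from A, B, D = 67*3 = 201 chips; eligible A, B, D

Pot 1: 48 chips, eligible: A, B, C, D
Pot 2: 201 chips, eligible: A, B, D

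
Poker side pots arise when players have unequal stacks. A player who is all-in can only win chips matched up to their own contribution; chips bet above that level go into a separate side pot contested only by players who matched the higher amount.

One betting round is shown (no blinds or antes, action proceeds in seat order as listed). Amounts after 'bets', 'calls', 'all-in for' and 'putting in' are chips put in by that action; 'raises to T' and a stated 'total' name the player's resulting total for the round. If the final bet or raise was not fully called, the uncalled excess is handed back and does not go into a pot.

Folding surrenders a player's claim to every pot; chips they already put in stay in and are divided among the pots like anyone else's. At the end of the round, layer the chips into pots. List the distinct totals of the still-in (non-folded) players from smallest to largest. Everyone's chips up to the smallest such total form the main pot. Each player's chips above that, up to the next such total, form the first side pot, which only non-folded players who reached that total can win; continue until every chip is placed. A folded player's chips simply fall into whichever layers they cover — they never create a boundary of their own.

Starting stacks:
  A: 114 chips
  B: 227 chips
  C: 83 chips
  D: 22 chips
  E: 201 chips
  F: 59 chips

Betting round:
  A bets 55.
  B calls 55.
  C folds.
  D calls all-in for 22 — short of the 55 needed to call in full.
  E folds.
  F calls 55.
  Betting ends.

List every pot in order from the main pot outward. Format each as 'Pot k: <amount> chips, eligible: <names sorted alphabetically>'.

Pot 1: 88 chips, eligible: A, B, D, F
Pot 2: 99 chips, eligible: A, B, F

Derivation:
Contributions: A=55, B=55, D=22, F=55
Folded: C, E
Pot levels (distinct totals of non-folded players): 22, 55
Layer 1-22: 22 each from A, B, D, F = 22*4 = 88 chips; eligible A, B, D, F
Layer 23-55: 33 each from A, B, F = 33*3 = 99 chips; eligible A, B, F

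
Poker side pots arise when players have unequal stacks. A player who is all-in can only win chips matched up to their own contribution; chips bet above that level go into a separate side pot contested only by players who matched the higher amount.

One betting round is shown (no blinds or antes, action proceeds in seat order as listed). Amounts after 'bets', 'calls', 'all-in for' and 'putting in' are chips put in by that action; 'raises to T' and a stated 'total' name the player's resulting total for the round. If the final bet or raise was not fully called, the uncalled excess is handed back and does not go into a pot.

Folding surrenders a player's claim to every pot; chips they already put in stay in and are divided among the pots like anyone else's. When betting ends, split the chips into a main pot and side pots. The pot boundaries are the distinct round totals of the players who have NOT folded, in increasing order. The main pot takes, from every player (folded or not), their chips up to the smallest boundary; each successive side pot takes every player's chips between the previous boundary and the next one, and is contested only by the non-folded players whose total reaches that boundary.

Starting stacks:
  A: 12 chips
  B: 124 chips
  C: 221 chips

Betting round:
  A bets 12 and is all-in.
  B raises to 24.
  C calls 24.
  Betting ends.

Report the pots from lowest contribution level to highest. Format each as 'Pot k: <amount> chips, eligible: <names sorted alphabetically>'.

Pot 1: 36 chips, eligible: A, B, C
Pot 2: 24 chips, eligible: B, C

Derivation:
Contributions: A=12, B=24, C=24
Pot levels (distinct totals of non-folded players): 12, 24
Layer 1-12: 12 each from A, B, C = 12*3 = 36 chips; eligible A, B, C
Layer 13-24: 12 each from B, C = 12*2 = 24 chips; eligible B, C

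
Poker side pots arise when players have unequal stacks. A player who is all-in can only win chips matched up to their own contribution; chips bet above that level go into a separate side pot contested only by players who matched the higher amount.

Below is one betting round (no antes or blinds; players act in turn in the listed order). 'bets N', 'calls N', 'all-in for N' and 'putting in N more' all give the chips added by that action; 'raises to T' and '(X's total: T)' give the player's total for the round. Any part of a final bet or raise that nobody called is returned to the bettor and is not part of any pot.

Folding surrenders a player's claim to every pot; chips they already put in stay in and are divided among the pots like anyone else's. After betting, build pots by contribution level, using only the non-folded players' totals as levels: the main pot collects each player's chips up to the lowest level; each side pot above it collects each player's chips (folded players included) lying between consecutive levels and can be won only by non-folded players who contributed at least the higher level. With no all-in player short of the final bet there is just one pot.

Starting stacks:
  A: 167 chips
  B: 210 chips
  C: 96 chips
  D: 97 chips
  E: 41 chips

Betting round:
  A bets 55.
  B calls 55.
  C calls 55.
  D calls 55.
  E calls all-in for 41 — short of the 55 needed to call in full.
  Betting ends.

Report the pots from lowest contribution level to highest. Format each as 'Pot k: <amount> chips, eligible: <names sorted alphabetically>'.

Pot 1: 205 chips, eligible: A, B, C, D, E
Pot 2: 56 chips, eligible: A, B, C, D

Derivation:
Contributions: A=55, B=55, C=55, D=55, E=41
Pot levels (distinct totals of non-folded players): 41, 55
Layer 1-41: 41 each from A, B, C, D, E = 41*5 = 205 chips; eligible A, B, C, D, E
Layer 42-55: 14 each from A, B, C, D = 14*4 = 56 chips; eligible A, B, C, D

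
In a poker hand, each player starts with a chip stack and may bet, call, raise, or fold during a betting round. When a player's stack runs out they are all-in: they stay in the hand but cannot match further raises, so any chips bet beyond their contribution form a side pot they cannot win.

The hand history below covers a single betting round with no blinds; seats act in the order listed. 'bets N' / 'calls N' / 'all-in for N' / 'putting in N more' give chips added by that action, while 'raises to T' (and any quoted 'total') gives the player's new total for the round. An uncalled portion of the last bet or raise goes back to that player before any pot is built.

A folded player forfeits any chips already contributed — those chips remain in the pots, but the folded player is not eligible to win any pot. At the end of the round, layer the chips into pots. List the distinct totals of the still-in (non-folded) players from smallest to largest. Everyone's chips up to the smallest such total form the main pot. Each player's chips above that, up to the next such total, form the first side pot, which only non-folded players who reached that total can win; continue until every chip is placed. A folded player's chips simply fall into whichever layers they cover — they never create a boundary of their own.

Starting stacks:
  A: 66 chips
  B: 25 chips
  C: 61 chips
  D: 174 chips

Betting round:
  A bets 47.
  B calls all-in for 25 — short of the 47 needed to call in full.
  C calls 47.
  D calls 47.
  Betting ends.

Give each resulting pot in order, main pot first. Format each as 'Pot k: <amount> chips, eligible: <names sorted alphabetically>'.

Contributions: A=47, B=25, C=47, D=47
Pot levels (distinct totals of non-folded players): 25, 47
Layer 1-25: 25 each from A, B, C, D = 25*4 = 100 chips; eligible A, B, C, D
Layer 26-47: 22 each from A, C, D = 22*3 = 66 chips; eligible A, C, D

Pot 1: 100 chips, eligible: A, B, C, D
Pot 2: 66 chips, eligible: A, C, D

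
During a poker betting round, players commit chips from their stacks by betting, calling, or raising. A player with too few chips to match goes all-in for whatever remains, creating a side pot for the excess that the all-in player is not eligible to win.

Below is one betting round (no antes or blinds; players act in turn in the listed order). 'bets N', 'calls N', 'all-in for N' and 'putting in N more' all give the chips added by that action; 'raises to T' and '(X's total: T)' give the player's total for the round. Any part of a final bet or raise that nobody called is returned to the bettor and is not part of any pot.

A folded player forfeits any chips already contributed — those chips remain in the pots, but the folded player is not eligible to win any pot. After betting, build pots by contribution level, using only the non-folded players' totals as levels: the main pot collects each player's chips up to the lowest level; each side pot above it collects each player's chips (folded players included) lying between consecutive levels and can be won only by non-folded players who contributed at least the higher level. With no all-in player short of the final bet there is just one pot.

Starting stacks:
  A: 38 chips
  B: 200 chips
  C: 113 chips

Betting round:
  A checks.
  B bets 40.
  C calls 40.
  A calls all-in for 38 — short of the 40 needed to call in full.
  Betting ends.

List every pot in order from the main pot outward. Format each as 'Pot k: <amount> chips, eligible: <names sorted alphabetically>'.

Pot 1: 114 chips, eligible: A, B, C
Pot 2: 4 chips, eligible: B, C

Derivation:
Contributions: A=38, B=40, C=40
Pot levels (distinct totals of non-folded players): 38, 40
Layer 1-38: 38 each from A, B, C = 38*3 = 114 chips; eligible A, B, C
Layer 39-40: 2 each from B, C = 2*2 = 4 chips; eligible B, C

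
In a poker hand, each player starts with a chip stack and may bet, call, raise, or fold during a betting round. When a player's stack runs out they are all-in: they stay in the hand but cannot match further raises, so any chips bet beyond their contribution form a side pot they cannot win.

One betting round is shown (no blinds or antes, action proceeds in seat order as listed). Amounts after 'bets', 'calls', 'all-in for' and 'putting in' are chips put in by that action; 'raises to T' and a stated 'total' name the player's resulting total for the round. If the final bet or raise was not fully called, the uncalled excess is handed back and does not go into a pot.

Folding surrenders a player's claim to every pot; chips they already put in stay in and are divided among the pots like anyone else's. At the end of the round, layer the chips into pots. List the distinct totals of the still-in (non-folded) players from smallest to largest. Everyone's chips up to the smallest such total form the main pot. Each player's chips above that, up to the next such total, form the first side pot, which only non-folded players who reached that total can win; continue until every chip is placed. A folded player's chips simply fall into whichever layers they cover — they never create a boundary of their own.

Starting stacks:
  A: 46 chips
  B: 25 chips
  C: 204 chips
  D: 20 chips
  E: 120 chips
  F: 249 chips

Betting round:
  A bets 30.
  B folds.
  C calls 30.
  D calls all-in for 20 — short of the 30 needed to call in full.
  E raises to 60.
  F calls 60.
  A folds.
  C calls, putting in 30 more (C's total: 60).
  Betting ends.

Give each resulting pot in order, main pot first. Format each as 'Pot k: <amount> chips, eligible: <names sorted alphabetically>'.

Contributions: A=30, C=60, D=20, E=60, F=60
Folded: A, B
Pot levels (distinct totals of non-folded players): 20, 60
Layer 1-20: 20 each from A, C, D, E, F = 20*5 = 100 chips; eligible C, D, E, F
Layer 21-60: A 10 + C 40 + E 40 + F 40 = 130 chips; eligible C, E, F

Pot 1: 100 chips, eligible: C, D, E, F
Pot 2: 130 chips, eligible: C, E, F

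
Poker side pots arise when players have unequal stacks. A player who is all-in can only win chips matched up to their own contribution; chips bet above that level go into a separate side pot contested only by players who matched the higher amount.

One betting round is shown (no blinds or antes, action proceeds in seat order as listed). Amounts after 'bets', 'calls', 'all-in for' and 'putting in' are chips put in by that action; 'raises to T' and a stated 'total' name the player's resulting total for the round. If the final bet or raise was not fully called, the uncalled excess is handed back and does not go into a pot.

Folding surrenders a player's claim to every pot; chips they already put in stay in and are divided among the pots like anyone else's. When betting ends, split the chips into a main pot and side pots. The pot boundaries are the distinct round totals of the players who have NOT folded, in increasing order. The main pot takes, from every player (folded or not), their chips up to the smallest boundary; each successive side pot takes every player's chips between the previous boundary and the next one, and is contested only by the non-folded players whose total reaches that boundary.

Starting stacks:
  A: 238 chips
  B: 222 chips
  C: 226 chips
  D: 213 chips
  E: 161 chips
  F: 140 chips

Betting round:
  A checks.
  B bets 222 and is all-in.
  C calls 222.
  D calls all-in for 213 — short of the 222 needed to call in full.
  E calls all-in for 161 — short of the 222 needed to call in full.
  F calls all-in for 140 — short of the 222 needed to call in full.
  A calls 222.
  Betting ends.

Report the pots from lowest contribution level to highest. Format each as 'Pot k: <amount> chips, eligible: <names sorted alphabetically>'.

Pot 1: 840 chips, eligible: A, B, C, D, E, F
Pot 2: 105 chips, eligible: A, B, C, D, E
Pot 3: 208 chips, eligible: A, B, C, D
Pot 4: 27 chips, eligible: A, B, C

Derivation:
Contributions: A=222, B=222, C=222, D=213, E=161, F=140
Pot levels (distinct totals of non-folded players): 140, 161, 213, 222
Layer 1-140: 140 each from A, B, C, D, E, F = 140*6 = 840 chips; eligible A, B, C, D, E, F
Layer 141-161: 21 each from A, B, C, D, E = 21*5 = 105 chips; eligible A, B, C, D, E
Layer 162-213: 52 each from A, B, C, D = 52*4 = 208 chips; eligible A, B, C, D
Layer 214-222: 9 each from A, B, C = 9*3 = 27 chips; eligible A, B, C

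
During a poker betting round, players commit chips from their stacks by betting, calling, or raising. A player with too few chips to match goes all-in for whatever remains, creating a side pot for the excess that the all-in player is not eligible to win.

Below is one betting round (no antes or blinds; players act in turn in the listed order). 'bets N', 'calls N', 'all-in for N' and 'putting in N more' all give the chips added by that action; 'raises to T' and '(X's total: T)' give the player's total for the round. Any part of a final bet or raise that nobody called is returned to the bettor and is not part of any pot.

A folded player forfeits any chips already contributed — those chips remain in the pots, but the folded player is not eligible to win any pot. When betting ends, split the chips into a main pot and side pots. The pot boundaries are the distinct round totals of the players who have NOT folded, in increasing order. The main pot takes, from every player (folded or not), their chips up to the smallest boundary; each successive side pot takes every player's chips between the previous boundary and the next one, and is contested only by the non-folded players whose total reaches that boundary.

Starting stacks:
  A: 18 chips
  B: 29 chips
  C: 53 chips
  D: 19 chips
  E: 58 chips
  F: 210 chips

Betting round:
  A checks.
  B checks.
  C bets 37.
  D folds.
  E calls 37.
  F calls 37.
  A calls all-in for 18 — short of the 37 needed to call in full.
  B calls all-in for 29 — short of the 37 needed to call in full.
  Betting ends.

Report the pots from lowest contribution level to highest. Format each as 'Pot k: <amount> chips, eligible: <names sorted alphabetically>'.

Contributions: A=18, B=29, C=37, E=37, F=37
Folded: D
Pot levels (distinct totals of non-folded players): 18, 29, 37
Layer 1-18: 18 each from A, B, C, E, F = 18*5 = 90 chips; eligible A, B, C, E, F
Layer 19-29: 11 each from B, C, E, F = 11*4 = 44 chips; eligible B, C, E, F
Layer 30-37: 8 each from C, E, F = 8*3 = 24 chips; eligible C, E, F

Pot 1: 90 chips, eligible: A, B, C, E, F
Pot 2: 44 chips, eligible: B, C, E, F
Pot 3: 24 chips, eligible: C, E, F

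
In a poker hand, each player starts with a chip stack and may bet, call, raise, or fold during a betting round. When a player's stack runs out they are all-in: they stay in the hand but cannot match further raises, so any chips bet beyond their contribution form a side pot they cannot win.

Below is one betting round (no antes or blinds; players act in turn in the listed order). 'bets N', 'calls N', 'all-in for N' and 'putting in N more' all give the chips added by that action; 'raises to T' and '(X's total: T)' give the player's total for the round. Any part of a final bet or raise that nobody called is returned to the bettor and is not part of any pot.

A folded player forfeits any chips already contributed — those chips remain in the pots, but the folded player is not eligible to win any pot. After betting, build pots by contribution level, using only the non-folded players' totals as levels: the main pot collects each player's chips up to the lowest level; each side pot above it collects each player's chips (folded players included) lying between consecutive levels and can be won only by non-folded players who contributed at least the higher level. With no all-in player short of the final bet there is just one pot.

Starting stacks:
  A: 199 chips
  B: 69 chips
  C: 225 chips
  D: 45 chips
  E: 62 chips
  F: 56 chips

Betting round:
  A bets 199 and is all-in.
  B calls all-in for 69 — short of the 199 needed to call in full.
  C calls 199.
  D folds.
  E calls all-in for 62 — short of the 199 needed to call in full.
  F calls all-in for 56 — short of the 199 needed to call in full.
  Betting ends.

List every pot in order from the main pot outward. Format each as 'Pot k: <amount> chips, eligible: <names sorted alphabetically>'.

Pot 1: 280 chips, eligible: A, B, C, E, F
Pot 2: 24 chips, eligible: A, B, C, E
Pot 3: 21 chips, eligible: A, B, C
Pot 4: 260 chips, eligible: A, C

Derivation:
Contributions: A=199, B=69, C=199, E=62, F=56
Folded: D
Pot levels (distinct totals of non-folded players): 56, 62, 69, 199
Layer 1-56: 56 each from A, B, C, E, F = 56*5 = 280 chips; eligible A, B, C, E, F
Layer 57-62: 6 each from A, B, C, E = 6*4 = 24 chips; eligible A, B, C, E
Layer 63-69: 7 each from A, B, C = 7*3 = 21 chips; eligible A, B, C
Layer 70-199: 130 each from A, C = 130*2 = 260 chips; eligible A, C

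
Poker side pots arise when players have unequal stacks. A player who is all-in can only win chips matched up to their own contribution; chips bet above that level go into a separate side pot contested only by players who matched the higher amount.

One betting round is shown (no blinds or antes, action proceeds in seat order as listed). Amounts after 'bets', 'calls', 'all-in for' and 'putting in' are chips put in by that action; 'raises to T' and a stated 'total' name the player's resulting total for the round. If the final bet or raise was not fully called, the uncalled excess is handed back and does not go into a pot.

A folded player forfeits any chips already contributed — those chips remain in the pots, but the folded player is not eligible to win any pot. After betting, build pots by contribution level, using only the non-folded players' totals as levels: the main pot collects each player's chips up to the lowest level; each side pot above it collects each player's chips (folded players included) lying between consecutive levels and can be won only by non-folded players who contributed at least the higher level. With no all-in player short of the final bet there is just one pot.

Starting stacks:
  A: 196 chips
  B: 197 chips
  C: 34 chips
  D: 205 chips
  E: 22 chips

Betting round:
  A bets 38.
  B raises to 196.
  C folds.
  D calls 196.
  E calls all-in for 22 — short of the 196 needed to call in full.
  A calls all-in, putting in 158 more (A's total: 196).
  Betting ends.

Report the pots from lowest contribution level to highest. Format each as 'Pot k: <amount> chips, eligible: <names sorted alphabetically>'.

Pot 1: 88 chips, eligible: A, B, D, E
Pot 2: 522 chips, eligible: A, B, D

Derivation:
Contributions: A=196, B=196, D=196, E=22
Folded: C
Pot levels (distinct totals of non-folded players): 22, 196
Layer 1-22: 22 each from A, B, D, E = 22*4 = 88 chips; eligible A, B, D, E
Layer 23-196: 174 each from A, B, D = 174*3 = 522 chips; eligible A, B, D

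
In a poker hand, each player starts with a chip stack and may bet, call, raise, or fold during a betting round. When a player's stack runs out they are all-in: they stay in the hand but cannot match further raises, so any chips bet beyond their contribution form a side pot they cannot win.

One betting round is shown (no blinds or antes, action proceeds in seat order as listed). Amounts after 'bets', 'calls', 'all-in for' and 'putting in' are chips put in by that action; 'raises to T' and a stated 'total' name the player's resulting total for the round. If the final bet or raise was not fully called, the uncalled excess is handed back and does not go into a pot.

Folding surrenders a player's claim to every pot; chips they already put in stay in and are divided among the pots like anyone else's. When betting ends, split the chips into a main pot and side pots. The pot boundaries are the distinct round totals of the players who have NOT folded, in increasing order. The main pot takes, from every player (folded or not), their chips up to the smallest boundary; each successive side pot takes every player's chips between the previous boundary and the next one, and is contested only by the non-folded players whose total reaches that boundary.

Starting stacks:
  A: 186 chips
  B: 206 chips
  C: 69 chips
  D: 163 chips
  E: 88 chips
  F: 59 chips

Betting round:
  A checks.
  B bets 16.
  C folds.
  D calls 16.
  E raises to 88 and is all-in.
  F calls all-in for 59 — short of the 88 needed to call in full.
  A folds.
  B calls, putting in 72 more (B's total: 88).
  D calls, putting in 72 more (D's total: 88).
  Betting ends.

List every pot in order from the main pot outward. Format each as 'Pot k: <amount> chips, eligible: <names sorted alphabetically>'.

Contributions: B=88, D=88, E=88, F=59
Folded: A, C
Pot levels (distinct totals of non-folded players): 59, 88
Layer 1-59: 59 each from B, D, E, F = 59*4 = 236 chips; eligible B, D, E, F
Layer 60-88: 29 each from B, D, E = 29*3 = 87 chips; eligible B, D, E

Pot 1: 236 chips, eligible: B, D, E, F
Pot 2: 87 chips, eligible: B, D, E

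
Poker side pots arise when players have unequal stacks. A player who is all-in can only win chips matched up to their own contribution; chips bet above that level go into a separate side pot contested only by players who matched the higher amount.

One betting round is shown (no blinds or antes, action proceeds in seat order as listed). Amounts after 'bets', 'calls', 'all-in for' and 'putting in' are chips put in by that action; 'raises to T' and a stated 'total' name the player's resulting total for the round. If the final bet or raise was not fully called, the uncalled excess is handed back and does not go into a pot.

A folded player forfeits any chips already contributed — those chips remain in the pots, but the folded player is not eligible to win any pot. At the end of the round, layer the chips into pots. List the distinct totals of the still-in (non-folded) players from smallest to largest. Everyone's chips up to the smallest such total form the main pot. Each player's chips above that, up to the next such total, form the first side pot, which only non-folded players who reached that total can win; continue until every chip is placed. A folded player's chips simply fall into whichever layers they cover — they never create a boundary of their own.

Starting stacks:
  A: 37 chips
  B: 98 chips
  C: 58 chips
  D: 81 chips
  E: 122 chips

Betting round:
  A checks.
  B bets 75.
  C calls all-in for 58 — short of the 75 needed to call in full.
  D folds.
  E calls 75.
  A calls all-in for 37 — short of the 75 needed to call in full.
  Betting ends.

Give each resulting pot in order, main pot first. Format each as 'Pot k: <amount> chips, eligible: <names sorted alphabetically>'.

Contributions: A=37, B=75, C=58, E=75
Folded: D
Pot levels (distinct totals of non-folded players): 37, 58, 75
Layer 1-37: 37 each from A, B, C, E = 37*4 = 148 chips; eligible A, B, C, E
Layer 38-58: 21 each from B, C, E = 21*3 = 63 chips; eligible B, C, E
Layer 59-75: 17 each from B, E = 17*2 = 34 chips; eligible B, E

Pot 1: 148 chips, eligible: A, B, C, E
Pot 2: 63 chips, eligible: B, C, E
Pot 3: 34 chips, eligible: B, E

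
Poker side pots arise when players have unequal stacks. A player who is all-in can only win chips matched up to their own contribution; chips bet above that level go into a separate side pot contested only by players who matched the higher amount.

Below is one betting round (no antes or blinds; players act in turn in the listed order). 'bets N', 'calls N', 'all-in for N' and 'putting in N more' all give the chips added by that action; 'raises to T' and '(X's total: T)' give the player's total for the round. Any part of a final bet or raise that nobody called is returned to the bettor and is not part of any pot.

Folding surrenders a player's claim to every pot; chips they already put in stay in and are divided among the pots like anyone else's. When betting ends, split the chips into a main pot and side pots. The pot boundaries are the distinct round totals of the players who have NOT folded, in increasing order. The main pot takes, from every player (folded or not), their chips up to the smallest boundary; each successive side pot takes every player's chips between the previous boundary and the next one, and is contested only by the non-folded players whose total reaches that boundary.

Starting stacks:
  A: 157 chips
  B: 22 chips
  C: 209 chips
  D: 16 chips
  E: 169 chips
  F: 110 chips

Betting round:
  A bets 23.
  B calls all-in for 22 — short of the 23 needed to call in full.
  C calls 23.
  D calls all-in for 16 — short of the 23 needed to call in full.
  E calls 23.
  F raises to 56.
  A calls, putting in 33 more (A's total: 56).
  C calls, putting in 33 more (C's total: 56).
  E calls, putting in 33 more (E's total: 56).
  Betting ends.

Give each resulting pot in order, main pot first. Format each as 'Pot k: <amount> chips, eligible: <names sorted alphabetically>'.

Contributions: A=56, B=22, C=56, D=16, E=56, F=56
Pot levels (distinct totals of non-folded players): 16, 22, 56
Layer 1-16: 16 each from A, B, C, D, E, F = 16*6 = 96 chips; eligible A, B, C, D, E, F
Layer 17-22: 6 each from A, B, C, E, F = 6*5 = 30 chips; eligible A, B, C, E, F
Layer 23-56: 34 each from A, C, E, F = 34*4 = 136 chips; eligible A, C, E, F

Pot 1: 96 chips, eligible: A, B, C, D, E, F
Pot 2: 30 chips, eligible: A, B, C, E, F
Pot 3: 136 chips, eligible: A, C, E, F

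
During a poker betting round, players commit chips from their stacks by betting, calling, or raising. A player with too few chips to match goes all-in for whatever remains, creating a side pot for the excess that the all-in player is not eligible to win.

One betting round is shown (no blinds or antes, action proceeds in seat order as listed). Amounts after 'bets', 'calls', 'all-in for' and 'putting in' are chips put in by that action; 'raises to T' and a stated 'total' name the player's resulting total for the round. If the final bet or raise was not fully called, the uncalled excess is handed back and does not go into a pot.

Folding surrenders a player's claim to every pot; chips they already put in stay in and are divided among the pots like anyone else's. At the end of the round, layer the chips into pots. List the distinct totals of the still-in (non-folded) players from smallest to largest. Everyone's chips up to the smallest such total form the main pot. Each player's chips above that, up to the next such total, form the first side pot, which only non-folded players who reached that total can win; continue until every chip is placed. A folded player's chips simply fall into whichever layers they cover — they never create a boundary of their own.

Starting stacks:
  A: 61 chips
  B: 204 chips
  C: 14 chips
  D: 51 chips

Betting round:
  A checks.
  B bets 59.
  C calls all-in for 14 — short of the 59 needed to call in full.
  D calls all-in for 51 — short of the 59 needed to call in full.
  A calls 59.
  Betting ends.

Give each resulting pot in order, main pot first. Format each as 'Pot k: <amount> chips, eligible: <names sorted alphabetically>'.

Pot 1: 56 chips, eligible: A, B, C, D
Pot 2: 111 chips, eligible: A, B, D
Pot 3: 16 chips, eligible: A, B

Derivation:
Contributions: A=59, B=59, C=14, D=51
Pot levels (distinct totals of non-folded players): 14, 51, 59
Layer 1-14: 14 each from A, B, C, D = 14*4 = 56 chips; eligible A, B, C, D
Layer 15-51: 37 each from A, B, D = 37*3 = 111 chips; eligible A, B, D
Layer 52-59: 8 each from A, B = 8*2 = 16 chips; eligible A, B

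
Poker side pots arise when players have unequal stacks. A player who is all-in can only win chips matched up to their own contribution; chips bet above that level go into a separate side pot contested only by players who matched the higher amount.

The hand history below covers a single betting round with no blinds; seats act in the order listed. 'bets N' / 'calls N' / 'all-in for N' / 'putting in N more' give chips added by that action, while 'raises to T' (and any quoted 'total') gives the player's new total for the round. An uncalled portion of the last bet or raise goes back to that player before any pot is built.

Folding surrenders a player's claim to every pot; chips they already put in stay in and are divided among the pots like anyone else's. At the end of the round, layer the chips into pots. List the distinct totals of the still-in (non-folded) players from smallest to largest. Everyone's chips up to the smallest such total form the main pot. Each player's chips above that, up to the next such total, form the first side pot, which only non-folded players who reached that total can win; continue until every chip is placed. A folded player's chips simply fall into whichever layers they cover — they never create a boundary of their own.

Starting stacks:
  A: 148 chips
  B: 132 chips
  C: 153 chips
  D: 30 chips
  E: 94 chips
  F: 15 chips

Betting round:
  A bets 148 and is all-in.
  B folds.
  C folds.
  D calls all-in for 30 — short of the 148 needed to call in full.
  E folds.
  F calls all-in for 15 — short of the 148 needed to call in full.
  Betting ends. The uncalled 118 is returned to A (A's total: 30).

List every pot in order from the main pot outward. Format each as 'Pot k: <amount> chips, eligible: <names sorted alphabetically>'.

Contributions (after 118 returned to A): A=30, D=30, F=15
Folded: B, C, E
Pot levels (distinct totals of non-folded players): 15, 30
Layer 1-15: 15 each from A, D, F = 15*3 = 45 chips; eligible A, D, F
Layer 16-30: 15 each from A, D = 15*2 = 30 chips; eligible A, D

Pot 1: 45 chips, eligible: A, D, F
Pot 2: 30 chips, eligible: A, D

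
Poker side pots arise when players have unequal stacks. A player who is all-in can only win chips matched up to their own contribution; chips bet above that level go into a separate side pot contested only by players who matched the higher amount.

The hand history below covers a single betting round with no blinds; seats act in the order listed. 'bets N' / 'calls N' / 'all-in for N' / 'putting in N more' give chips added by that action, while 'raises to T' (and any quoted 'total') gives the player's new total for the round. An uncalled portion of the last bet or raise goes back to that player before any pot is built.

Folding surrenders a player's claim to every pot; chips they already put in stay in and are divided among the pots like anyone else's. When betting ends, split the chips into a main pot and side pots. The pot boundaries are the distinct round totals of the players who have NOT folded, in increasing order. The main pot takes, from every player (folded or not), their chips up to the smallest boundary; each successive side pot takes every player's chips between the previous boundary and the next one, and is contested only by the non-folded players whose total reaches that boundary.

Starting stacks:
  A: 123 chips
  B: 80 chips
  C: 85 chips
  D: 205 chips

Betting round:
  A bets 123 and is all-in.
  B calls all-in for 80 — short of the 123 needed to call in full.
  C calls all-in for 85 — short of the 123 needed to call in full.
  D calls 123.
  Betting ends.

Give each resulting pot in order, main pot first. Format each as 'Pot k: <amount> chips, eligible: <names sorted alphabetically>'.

Contributions: A=123, B=80, C=85, D=123
Pot levels (distinct totals of non-folded players): 80, 85, 123
Layer 1-80: 80 each from A, B, C, D = 80*4 = 320 chips; eligible A, B, C, D
Layer 81-85: 5 each from A, C, D = 5*3 = 15 chips; eligible A, C, D
Layer 86-123: 38 each from A, D = 38*2 = 76 chips; eligible A, D

Pot 1: 320 chips, eligible: A, B, C, D
Pot 2: 15 chips, eligible: A, C, D
Pot 3: 76 chips, eligible: A, D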